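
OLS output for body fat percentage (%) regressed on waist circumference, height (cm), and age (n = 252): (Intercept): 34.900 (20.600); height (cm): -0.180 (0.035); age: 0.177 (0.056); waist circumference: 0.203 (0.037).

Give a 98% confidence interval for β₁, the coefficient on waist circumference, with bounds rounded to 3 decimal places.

Read off: b = 0.203, SE = 0.037 for waist circumference.
df = n − k − 1 = 252 − 3 − 1 = 248.
t* = t_{0.01, 248} = 2.341478.
Margin = t* × SE = 2.341478 × 0.037 = 0.08663.
CI: 0.203 ± 0.08663 → (0.116, 0.290).

(0.116, 0.290)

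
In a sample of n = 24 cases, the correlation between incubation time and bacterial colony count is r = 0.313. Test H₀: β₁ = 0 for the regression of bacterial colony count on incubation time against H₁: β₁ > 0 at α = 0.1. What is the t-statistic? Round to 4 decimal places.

t = 1.5458

t = r·√(n − 2)/√(1 − r²) = 0.313·√22/√0.902031 = 1.5458.
df = n − 2 = 22.
One-sided p ≈ 0.0682, which is < 0.1, so reject H₀.
There is evidence of a linear association between incubation time and bacterial colony count.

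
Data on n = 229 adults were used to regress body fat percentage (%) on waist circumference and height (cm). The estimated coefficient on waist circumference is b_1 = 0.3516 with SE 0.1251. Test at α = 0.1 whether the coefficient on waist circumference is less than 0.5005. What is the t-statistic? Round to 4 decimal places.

t = -1.1902

H₀: β₁ = 0.5005 vs H₁: β₁ < 0.5005.
t = (b_1 − β₁⁰)/SE = (0.3516 − 0.5005) / 0.1251 = -1.1902.
df = n − k − 1 = 229 − 2 − 1 = 226.
One-sided p ≈ 0.1176, which is ≥ 0.1, so fail to reject H₀.
The data do not give significant evidence that the true slope on waist circumference is below 0.5005 % per unit, holding the other predictors fixed.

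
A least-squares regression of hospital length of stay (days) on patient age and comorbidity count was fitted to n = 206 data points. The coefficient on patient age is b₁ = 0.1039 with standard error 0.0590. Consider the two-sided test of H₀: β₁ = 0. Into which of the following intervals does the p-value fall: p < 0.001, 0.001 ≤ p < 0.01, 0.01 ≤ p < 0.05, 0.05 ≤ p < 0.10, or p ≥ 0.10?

t = 0.1039 / 0.0590 = 1.761.
df = n − k − 1 = 206 − 2 − 1 = 203.
Two-sided p = 2·P(T_{203} > |t|) ≈ 0.0797.
So 0.05 ≤ p < 0.10.

0.05 ≤ p < 0.10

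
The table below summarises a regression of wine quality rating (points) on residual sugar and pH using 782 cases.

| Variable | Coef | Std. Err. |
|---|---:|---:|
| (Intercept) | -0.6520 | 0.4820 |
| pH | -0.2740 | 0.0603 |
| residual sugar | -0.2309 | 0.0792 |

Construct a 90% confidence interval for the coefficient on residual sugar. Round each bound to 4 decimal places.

(-0.3613, -0.1005)

Read off: b = -0.2309, SE = 0.0792 for residual sugar.
df = n − k − 1 = 782 − 2 − 1 = 779.
t* = t_{0.05, 779} = 1.646812.
Margin = t* × SE = 1.646812 × 0.0792 = 0.130428.
CI: -0.2309 ± 0.130428 → (-0.3613, -0.1005).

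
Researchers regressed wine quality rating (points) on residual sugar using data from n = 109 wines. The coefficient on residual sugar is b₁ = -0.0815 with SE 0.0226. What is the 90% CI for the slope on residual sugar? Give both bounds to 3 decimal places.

(-0.119, -0.044)

df = n − 2 = 109 − 2 = 107.
t* = t_{0.05, 107} = 1.659219.
Margin = t* × SE = 1.659219 × 0.0226 = 0.03750.
CI: -0.0815 ± 0.03750 → (-0.119, -0.044).
With 90% confidence, each one-unit increase in residual sugar is associated with a change of between -0.119 and -0.044 points in wine quality rating.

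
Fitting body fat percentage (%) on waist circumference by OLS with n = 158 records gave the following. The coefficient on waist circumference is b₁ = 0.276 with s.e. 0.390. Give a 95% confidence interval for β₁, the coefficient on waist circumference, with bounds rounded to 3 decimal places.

(-0.494, 1.046)

df = n − 2 = 158 − 2 = 156.
t* = t_{0.025, 156} = 1.975288.
Margin = t* × SE = 1.975288 × 0.390 = 0.77036.
CI: 0.276 ± 0.77036 → (-0.494, 1.046).
With 95% confidence, each one-unit increase in waist circumference is associated with a change of between -0.494 and 1.046 % in body fat percentage.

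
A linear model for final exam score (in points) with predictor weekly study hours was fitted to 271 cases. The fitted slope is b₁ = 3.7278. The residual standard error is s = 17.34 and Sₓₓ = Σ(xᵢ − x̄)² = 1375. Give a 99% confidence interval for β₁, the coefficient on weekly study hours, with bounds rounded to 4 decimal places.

(2.5147, 4.9409)

SE(b₁) = s/√Sₓₓ = 17.34/√1375 = 0.467625.
df = n − 2 = 269.
t* = t_{0.005, 269} = 2.594229.
Margin = t* × SE = 2.594229 × 0.467625 = 1.213126.
CI: 3.7278 ± 1.213126 → (2.5147, 4.9409).
With 99% confidence, each one-unit increase in weekly study hours is associated with a change of between 2.5147 and 4.9409 points in final exam score.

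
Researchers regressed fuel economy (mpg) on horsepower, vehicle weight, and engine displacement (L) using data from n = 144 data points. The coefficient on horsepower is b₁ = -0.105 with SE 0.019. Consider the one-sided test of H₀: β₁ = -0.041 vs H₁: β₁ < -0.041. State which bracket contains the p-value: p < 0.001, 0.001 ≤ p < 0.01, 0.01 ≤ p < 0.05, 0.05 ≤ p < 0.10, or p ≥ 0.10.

t = (-0.105 − (-0.041)) / 0.019 = -3.368.
df = n − k − 1 = 144 − 3 − 1 = 140.
One-sided p = P(T_{140} < t) ≈ 0.0005.
So p < 0.001.

p < 0.001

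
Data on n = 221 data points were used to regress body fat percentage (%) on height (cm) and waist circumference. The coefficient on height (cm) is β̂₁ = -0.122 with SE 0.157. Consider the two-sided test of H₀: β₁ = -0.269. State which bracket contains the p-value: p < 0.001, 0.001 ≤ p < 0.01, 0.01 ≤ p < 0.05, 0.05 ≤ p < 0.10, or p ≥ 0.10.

p ≥ 0.10

t = (-0.122 − (-0.269)) / 0.157 = 0.936.
df = n − k − 1 = 221 − 2 − 1 = 218.
Two-sided p = 2·P(T_{218} > |t|) ≈ 0.3502.
So p ≥ 0.10.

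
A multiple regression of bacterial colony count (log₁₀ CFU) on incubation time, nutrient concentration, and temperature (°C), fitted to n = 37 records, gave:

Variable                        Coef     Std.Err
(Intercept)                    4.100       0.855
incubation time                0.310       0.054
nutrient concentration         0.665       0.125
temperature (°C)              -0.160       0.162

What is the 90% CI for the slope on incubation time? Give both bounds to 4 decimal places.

(0.2186, 0.4014)

Read off: b = 0.310, SE = 0.054 for incubation time.
df = n − k − 1 = 37 − 3 − 1 = 33.
t* = t_{0.05, 33} = 1.69236.
Margin = t* × SE = 1.69236 × 0.054 = 0.091387.
CI: 0.310 ± 0.091387 → (0.2186, 0.4014).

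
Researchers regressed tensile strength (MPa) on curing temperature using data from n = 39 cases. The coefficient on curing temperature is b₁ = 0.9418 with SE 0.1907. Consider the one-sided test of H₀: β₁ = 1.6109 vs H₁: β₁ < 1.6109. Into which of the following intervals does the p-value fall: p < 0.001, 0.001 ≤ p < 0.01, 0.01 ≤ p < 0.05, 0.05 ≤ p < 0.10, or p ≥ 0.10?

t = (0.9418 − 1.6109) / 0.1907 = -3.509.
df = n − 2 = 39 − 2 = 37.
One-sided p = P(T_{37} < t) ≈ 0.0006.
So p < 0.001.

p < 0.001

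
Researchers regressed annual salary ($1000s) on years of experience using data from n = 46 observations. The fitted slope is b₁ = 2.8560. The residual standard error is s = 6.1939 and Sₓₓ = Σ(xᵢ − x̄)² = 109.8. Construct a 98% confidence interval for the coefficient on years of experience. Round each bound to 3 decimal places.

(1.429, 4.283)

SE(b₁) = s/√Sₓₓ = 6.1939/√109.8 = 0.591103.
df = n − 2 = 44.
t* = t_{0.01, 44} = 2.414134.
Margin = t* × SE = 2.414134 × 0.591103 = 1.42700.
CI: 2.8560 ± 1.42700 → (1.429, 4.283).
With 98% confidence, each one-unit increase in years of experience is associated with a change of between 1.429 and 4.283 $1000s in annual salary.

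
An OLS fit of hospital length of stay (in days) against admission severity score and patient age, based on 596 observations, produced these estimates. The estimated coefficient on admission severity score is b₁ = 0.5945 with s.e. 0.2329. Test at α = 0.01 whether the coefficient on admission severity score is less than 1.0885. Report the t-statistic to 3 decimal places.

H₀: β₁ = 1.0885 vs H₁: β₁ < 1.0885.
t = (b₁ − β₁⁰)/SE = (0.5945 − 1.0885) / 0.2329 = -2.121.
df = n − k − 1 = 596 − 2 − 1 = 593.
One-sided p ≈ 0.0172, which is ≥ 0.01, so fail to reject H₀.
The data do not give significant evidence that the true slope on admission severity score is below 1.0885 days per unit, holding the other predictors fixed.

t = -2.121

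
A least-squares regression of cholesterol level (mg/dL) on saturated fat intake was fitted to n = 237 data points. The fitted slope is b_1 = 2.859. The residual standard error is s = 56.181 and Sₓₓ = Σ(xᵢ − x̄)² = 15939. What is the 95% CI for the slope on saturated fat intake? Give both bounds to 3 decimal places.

SE(b_1) = s/√Sₓₓ = 56.181/√15939 = 0.444999.
df = n − 2 = 235.
t* = t_{0.025, 235} = 1.97011.
Margin = t* × SE = 1.97011 × 0.444999 = 0.87670.
CI: 2.859 ± 0.87670 → (1.982, 3.736).
With 95% confidence, each one-unit increase in saturated fat intake is associated with a change of between 1.982 and 3.736 mg/dL in cholesterol level.

(1.982, 3.736)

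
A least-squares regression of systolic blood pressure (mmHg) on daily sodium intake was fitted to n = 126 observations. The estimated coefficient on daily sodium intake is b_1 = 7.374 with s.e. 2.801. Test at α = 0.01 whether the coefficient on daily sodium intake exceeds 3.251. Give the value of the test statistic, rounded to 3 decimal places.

t = 1.472

H₀: β₁ = 3.251 vs H₁: β₁ > 3.251.
t = (b_1 − β₁⁰)/SE = (7.374 − 3.251) / 2.801 = 1.472.
df = n − 2 = 126 − 2 = 124.
One-sided p ≈ 0.0718, which is ≥ 0.01, so fail to reject H₀.
The data do not give significant evidence that the true slope on daily sodium intake exceeds 3.251 mmHg per unit.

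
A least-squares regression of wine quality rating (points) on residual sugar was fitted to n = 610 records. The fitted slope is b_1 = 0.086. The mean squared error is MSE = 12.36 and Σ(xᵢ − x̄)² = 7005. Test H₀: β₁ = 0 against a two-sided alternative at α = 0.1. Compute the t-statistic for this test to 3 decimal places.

t = 2.047

SE(b_1) = √(MSE/Sₓₓ) = √(12.36/7005) = 0.0420054.
t = 0.086 / 0.0420054 = 2.047.
df = n − 2 = 608.
Two-sided p ≈ 0.0411, which is < 0.1, so reject H₀.
There is evidence that residual sugar is associated with wine quality rating.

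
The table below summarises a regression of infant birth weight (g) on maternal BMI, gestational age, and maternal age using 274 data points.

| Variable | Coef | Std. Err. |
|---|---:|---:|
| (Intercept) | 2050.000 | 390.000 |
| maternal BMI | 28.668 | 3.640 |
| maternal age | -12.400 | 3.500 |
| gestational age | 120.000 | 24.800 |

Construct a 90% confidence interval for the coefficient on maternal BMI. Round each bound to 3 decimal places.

(22.660, 34.676)

Read off: b = 28.668, SE = 3.640 for maternal BMI.
df = n − k − 1 = 274 − 3 − 1 = 270.
t* = t_{0.05, 270} = 1.650517.
Margin = t* × SE = 1.650517 × 3.640 = 6.00788.
CI: 28.668 ± 6.00788 → (22.660, 34.676).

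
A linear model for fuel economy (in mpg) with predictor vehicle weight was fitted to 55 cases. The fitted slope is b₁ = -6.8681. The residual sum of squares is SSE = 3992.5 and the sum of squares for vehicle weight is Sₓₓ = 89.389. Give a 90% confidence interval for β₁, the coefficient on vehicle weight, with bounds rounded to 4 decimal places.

(-8.4049, -5.3313)

MSE = SSE/(n − 2) = 3992.5/53 = 75.3302.
SE(b₁) = √(MSE/Sₓₓ) = √(75.3302/89.389) = 0.918.
df = n − 2 = 53.
t* = t_{0.05, 53} = 1.674116.
Margin = t* × SE = 1.674116 × 0.918 = 1.536838.
CI: -6.8681 ± 1.536838 → (-8.4049, -5.3313).
With 90% confidence, each one-unit increase in vehicle weight is associated with a change of between -8.4049 and -5.3313 mpg in fuel economy.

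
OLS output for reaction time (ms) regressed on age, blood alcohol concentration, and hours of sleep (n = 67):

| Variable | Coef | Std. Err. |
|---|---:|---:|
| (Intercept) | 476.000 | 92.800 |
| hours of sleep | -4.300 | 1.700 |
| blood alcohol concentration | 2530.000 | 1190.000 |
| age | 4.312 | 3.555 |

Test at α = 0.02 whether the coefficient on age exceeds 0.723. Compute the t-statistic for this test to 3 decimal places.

t = 1.010

Read off: b = 4.312, SE = 3.555 for age.
H₀: β₁ = 0.723 vs H₁: β₁ > 0.723.
t = (4.312 − 0.723) / 3.555 = 1.010.
df = n − k − 1 = 67 − 3 − 1 = 63.
One-sided p ≈ 0.1583, which is ≥ 0.02, so fail to reject H₀.
The data do not give significant evidence that the true slope on age exceeds 0.723 ms per unit, holding the other predictors fixed.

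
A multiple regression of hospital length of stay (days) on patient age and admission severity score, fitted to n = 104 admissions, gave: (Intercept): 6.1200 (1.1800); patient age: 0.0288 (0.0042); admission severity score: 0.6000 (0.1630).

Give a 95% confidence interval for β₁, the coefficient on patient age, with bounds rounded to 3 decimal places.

(0.020, 0.037)

Read off: b = 0.0288, SE = 0.0042 for patient age.
df = n − k − 1 = 104 − 2 − 1 = 101.
t* = t_{0.025, 101} = 1.983731.
Margin = t* × SE = 1.983731 × 0.0042 = 0.00833.
CI: 0.0288 ± 0.00833 → (0.020, 0.037).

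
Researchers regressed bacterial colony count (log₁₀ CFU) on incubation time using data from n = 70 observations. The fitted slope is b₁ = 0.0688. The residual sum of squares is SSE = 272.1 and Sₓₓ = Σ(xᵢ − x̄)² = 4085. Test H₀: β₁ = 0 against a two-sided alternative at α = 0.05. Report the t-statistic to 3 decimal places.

t = 2.198

MSE = SSE/(n − 2) = 272.1/68 = 4.00147.
SE(b₁) = √(MSE/Sₓₓ) = √(4.00147/4085) = 0.0312978.
t = 0.0688 / 0.0312978 = 2.198.
df = n − 2 = 68.
Two-sided p ≈ 0.0313, which is < 0.05, so reject H₀.
There is evidence that incubation time is associated with bacterial colony count.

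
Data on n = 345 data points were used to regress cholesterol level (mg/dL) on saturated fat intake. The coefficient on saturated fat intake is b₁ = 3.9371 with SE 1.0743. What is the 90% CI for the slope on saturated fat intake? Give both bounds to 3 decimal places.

df = n − 2 = 345 − 2 = 343.
t* = t_{0.05, 343} = 1.649308.
Margin = t* × SE = 1.649308 × 1.0743 = 1.77185.
CI: 3.9371 ± 1.77185 → (2.165, 5.709).
With 90% confidence, each one-unit increase in saturated fat intake is associated with a change of between 2.165 and 5.709 mg/dL in cholesterol level.

(2.165, 5.709)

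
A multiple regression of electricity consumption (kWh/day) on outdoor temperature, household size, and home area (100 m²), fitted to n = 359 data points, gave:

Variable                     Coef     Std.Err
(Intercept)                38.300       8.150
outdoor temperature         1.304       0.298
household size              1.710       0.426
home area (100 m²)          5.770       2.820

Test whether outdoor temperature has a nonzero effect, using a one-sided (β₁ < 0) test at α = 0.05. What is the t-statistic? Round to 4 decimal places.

t = 4.3758

Read off: b = 1.304, SE = 0.298 for outdoor temperature.
H₀: β₁ = 0 vs H₁: β₁ < 0.
t = 1.304 / 0.298 = 4.3758.
df = n − k − 1 = 359 − 3 − 1 = 355.
One-sided p ≈ 1.0000, which is ≥ 0.05, so fail to reject H₀.
The data do not give significant evidence that the true slope on outdoor temperature is negative, holding the other predictors fixed.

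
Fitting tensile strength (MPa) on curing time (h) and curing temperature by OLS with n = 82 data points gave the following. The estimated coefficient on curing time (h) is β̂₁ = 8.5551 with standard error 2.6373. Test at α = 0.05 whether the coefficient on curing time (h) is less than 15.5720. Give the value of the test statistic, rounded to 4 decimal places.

H₀: β₁ = 15.5720 vs H₁: β₁ < 15.5720.
t = (β̂₁ − β₁⁰)/SE = (8.5551 − 15.5720) / 2.6373 = -2.6606.
df = n − k − 1 = 82 − 2 − 1 = 79.
One-sided p ≈ 0.0047, which is < 0.05, so reject H₀.
There is evidence that the true slope on curing time (h) is below 15.5720 MPa per unit, holding the other predictors fixed.

t = -2.6606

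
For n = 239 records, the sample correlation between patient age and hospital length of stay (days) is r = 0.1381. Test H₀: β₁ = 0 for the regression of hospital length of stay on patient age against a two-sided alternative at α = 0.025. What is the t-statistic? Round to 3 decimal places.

t = 2.147

t = r·√(n − 2)/√(1 − r²) = 0.1381·√237/√0.980928 = 2.147.
df = n − 2 = 237.
Two-sided p ≈ 0.0328, which is ≥ 0.025, so fail to reject H₀.
The data do not give significant evidence of a linear association between patient age and hospital length of stay.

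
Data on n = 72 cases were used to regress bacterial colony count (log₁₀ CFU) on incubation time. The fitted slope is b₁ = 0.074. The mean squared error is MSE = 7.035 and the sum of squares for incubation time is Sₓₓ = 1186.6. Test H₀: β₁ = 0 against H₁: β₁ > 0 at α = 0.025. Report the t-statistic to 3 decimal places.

SE(b₁) = √(MSE/Sₓₓ) = √(7.035/1186.6) = 0.0769981.
t = 0.074 / 0.0769981 = 0.961.
df = n − 2 = 70.
One-sided p ≈ 0.1699, which is ≥ 0.025, so fail to reject H₀.
The data do not give significant evidence that the true slope on incubation time is positive.

t = 0.961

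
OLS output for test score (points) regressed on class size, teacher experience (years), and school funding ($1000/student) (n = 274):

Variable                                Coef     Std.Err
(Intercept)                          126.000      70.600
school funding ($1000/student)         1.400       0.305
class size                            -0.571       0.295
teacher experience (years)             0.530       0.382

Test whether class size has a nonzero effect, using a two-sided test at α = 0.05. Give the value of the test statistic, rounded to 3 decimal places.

Read off: b = -0.571, SE = 0.295 for class size.
H₀: β₁ = 0 vs H₁: β₁ ≠ 0.
t = -0.571 / 0.295 = -1.936.
df = n − k − 1 = 274 − 3 − 1 = 270.
Two-sided p ≈ 0.0540, which is ≥ 0.05, so fail to reject H₀.
The data do not give significant evidence of an association between class size and test score, after adjusting for the other predictors.

t = -1.936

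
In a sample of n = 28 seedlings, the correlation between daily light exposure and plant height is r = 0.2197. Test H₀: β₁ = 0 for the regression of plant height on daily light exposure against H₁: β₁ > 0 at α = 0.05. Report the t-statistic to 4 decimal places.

t = 1.1483

t = r·√(n − 2)/√(1 − r²) = 0.2197·√26/√0.951732 = 1.1483.
df = n − 2 = 26.
One-sided p ≈ 0.1306, which is ≥ 0.05, so fail to reject H₀.
The data do not give significant evidence of a linear association between daily light exposure and plant height.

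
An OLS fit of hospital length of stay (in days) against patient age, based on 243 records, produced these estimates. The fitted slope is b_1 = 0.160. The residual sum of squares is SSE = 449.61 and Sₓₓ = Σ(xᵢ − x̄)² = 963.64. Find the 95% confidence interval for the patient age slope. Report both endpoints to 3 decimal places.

MSE = SSE/(n − 2) = 449.61/241 = 1.8656.
SE(b_1) = √(MSE/Sₓₓ) = √(1.8656/963.64) = 0.0439999.
df = n − 2 = 241.
t* = t_{0.025, 241} = 1.969856.
Margin = t* × SE = 1.969856 × 0.0439999 = 0.08667.
CI: 0.160 ± 0.08667 → (0.073, 0.247).
With 95% confidence, each one-unit increase in patient age is associated with a change of between 0.073 and 0.247 days in hospital length of stay.

(0.073, 0.247)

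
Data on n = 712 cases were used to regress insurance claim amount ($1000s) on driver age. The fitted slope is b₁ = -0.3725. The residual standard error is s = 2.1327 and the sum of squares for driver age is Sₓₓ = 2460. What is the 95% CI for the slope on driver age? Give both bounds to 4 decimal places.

(-0.4569, -0.2881)

SE(b₁) = s/√Sₓₓ = 2.1327/√2460 = 0.0429994.
df = n − 2 = 710.
t* = t_{0.025, 710} = 1.963311.
Margin = t* × SE = 1.963311 × 0.0429994 = 0.084421.
CI: -0.3725 ± 0.084421 → (-0.4569, -0.2881).
With 95% confidence, each one-unit increase in driver age is associated with a change of between -0.4569 and -0.2881 $1000s in insurance claim amount.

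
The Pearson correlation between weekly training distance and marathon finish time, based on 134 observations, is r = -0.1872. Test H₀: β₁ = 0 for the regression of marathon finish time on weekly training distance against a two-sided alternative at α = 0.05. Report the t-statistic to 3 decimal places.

t = -2.189

t = r·√(n − 2)/√(1 − r²) = -0.1872·√132/√0.964956 = -2.189.
df = n − 2 = 132.
Two-sided p ≈ 0.0303, which is < 0.05, so reject H₀.
There is evidence of a linear association between weekly training distance and marathon finish time.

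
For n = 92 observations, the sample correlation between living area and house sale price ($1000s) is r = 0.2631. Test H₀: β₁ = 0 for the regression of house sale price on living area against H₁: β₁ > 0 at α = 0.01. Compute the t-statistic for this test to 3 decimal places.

t = r·√(n − 2)/√(1 − r²) = 0.2631·√90/√0.930778 = 2.587.
df = n − 2 = 90.
One-sided p ≈ 0.0056, which is < 0.01, so reject H₀.
There is evidence of a linear association between living area and house sale price.

t = 2.587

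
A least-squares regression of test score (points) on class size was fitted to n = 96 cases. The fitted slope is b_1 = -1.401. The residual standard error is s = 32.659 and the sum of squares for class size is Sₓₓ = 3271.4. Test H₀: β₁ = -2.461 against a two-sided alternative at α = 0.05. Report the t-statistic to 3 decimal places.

t = 1.856

SE(b_1) = s/√Sₓₓ = 32.659/√3271.4 = 0.571.
t = (-1.401 − (-2.461)) / 0.571 = 1.856.
df = n − 2 = 94.
Two-sided p ≈ 0.0665, which is ≥ 0.05, so fail to reject H₀.
The data are consistent with a true slope of -2.461 points per unit of class size.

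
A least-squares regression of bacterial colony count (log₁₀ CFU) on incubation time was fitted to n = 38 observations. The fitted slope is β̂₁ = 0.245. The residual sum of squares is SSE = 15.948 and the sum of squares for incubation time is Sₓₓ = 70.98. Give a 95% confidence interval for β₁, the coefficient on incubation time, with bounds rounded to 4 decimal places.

MSE = SSE/(n − 2) = 15.948/36 = 0.443.
SE(β̂₁) = √(MSE/Sₓₓ) = √(0.443/70.98) = 0.0790012.
df = n − 2 = 36.
t* = t_{0.025, 36} = 2.028094.
Margin = t* × SE = 2.028094 × 0.0790012 = 0.160222.
CI: 0.245 ± 0.160222 → (0.0848, 0.4052).
With 95% confidence, each one-unit increase in incubation time is associated with a change of between 0.0848 and 0.4052 log₁₀ CFU in bacterial colony count.

(0.0848, 0.4052)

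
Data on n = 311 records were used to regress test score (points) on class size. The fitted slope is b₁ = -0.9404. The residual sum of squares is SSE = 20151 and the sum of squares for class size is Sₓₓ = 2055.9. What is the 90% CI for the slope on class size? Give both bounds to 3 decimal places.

MSE = SSE/(n − 2) = 20151/309 = 65.2136.
SE(b₁) = √(MSE/Sₓₓ) = √(65.2136/2055.9) = 0.178102.
df = n − 2 = 309.
t* = t_{0.05, 309} = 1.6498.
Margin = t* × SE = 1.6498 × 0.178102 = 0.29383.
CI: -0.9404 ± 0.29383 → (-1.234, -0.647).
With 90% confidence, each one-unit increase in class size is associated with a change of between -1.234 and -0.647 points in test score.

(-1.234, -0.647)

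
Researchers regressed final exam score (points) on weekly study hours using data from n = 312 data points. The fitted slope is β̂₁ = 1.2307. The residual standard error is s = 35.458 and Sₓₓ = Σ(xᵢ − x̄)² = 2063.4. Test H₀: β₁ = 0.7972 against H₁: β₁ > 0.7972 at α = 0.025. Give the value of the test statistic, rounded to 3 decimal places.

t = 0.555

SE(β̂₁) = s/√Sₓₓ = 35.458/√2063.4 = 0.780589.
t = (1.2307 − 0.7972) / 0.780589 = 0.555.
df = n − 2 = 310.
One-sided p ≈ 0.2895, which is ≥ 0.025, so fail to reject H₀.
The data do not give significant evidence that the true slope on weekly study hours exceeds 0.7972 points per unit.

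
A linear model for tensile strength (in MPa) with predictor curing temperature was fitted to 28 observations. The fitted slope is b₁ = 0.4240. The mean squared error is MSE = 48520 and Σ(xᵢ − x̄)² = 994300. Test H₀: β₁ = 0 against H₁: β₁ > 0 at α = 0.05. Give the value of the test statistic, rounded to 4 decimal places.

t = 1.9194

SE(b₁) = √(MSE/Sₓₓ) = √(48520/994300) = 0.220903.
t = 0.4240 / 0.220903 = 1.9194.
df = n − 2 = 26.
One-sided p ≈ 0.0330, which is < 0.05, so reject H₀.
There is evidence that the true slope on curing temperature is positive.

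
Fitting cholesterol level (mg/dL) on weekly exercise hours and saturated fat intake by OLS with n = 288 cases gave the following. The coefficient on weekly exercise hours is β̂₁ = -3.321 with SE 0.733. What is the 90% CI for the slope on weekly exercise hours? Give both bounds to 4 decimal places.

(-4.5306, -2.1114)

df = n − k − 1 = 288 − 2 − 1 = 285.
t* = t_{0.05, 285} = 1.650218.
Margin = t* × SE = 1.650218 × 0.733 = 1.209610.
CI: -3.321 ± 1.209610 → (-4.5306, -2.1114).
With 90% confidence, each one-unit increase in weekly exercise hours is associated with a change of between -4.5306 and -2.1114 mg/dL in cholesterol level, holding the other predictors fixed.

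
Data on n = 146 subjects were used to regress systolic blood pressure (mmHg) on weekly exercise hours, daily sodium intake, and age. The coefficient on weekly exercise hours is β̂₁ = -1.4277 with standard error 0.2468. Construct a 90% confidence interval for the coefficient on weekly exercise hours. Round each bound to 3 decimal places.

(-1.836, -1.019)

df = n − k − 1 = 146 − 3 − 1 = 142.
t* = t_{0.05, 142} = 1.655655.
Margin = t* × SE = 1.655655 × 0.2468 = 0.40862.
CI: -1.4277 ± 0.40862 → (-1.836, -1.019).
With 90% confidence, each one-unit increase in weekly exercise hours is associated with a change of between -1.836 and -1.019 mmHg in systolic blood pressure, holding the other predictors fixed.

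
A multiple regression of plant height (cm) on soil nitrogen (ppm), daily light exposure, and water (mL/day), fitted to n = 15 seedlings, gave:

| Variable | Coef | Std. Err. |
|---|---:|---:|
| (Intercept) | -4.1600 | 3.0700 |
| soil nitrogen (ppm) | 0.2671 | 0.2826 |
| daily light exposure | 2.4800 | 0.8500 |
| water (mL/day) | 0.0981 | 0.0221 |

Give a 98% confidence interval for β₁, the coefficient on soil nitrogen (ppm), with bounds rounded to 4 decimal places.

Read off: b = 0.2671, SE = 0.2826 for soil nitrogen (ppm).
df = n − k − 1 = 15 − 3 − 1 = 11.
t* = t_{0.01, 11} = 2.718079.
Margin = t* × SE = 2.718079 × 0.2826 = 0.768129.
CI: 0.2671 ± 0.768129 → (-0.5010, 1.0352).

(-0.5010, 1.0352)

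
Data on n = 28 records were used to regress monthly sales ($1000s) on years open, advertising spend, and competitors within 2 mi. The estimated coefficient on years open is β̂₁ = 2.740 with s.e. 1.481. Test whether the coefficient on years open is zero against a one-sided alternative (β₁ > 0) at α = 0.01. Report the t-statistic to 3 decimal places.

t = 1.850

H₀: β₁ = 0 vs H₁: β₁ > 0.
t = (β̂₁ − β₁⁰)/SE = 2.740 / 1.481 = 1.850.
df = n − k − 1 = 28 − 3 − 1 = 24.
One-sided p ≈ 0.0383, which is ≥ 0.01, so fail to reject H₀.
The data do not give significant evidence that the true slope on years open is positive, holding the other predictors fixed.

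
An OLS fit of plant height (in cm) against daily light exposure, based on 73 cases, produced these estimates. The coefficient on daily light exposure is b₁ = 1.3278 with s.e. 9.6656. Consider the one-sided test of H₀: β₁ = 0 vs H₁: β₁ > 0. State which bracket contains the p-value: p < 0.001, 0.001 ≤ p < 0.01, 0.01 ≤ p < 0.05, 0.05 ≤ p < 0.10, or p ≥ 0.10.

p ≥ 0.10

t = 1.3278 / 9.6656 = 0.137.
df = n − 2 = 73 − 2 = 71.
One-sided p = P(T_{71} > t) ≈ 0.4456.
So p ≥ 0.10.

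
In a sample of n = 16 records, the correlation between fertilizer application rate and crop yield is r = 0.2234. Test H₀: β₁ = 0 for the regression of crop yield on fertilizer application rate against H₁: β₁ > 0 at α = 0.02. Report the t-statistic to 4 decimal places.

t = 0.8576

t = r·√(n − 2)/√(1 − r²) = 0.2234·√14/√0.950092 = 0.8576.
df = n − 2 = 14.
One-sided p ≈ 0.2028, which is ≥ 0.02, so fail to reject H₀.
The data do not give significant evidence of a linear association between fertilizer application rate and crop yield.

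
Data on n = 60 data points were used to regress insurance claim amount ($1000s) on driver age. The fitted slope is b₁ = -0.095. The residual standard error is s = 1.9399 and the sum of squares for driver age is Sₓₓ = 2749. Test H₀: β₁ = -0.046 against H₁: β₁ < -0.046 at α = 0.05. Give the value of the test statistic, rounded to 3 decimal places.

SE(b₁) = s/√Sₓₓ = 1.9399/√2749 = 0.0369992.
t = (-0.095 − (-0.046)) / 0.0369992 = -1.324.
df = n − 2 = 58.
One-sided p ≈ 0.0953, which is ≥ 0.05, so fail to reject H₀.
The data do not give significant evidence that the true slope on driver age is below -0.046 $1000s per unit.

t = -1.324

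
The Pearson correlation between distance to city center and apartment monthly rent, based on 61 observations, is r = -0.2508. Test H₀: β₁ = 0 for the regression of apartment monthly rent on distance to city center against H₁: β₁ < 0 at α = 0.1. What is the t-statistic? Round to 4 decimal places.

t = -1.9900

t = r·√(n − 2)/√(1 − r²) = -0.2508·√59/√0.937099 = -1.9900.
df = n − 2 = 59.
One-sided p ≈ 0.0256, which is < 0.1, so reject H₀.
There is evidence of a linear association between distance to city center and apartment monthly rent.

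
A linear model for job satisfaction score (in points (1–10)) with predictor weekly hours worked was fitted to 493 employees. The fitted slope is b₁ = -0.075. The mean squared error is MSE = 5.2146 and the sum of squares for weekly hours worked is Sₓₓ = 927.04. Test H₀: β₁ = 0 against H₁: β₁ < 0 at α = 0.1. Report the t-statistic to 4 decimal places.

SE(b₁) = √(MSE/Sₓₓ) = √(5.2146/927.04) = 0.075.
t = -0.075 / 0.075 = -1.0000.
df = n − 2 = 491.
One-sided p ≈ 0.1589, which is ≥ 0.1, so fail to reject H₀.
The data do not give significant evidence that the true slope on weekly hours worked is negative.

t = -1.0000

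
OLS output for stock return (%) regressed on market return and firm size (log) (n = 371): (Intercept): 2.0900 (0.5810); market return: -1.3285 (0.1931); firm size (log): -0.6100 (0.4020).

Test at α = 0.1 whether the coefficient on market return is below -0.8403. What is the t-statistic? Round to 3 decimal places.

Read off: b = -1.3285, SE = 0.1931 for market return.
H₀: β₁ = -0.8403 vs H₁: β₁ < -0.8403.
t = (-1.3285 − (-0.8403)) / 0.1931 = -2.528.
df = n − k − 1 = 371 − 2 − 1 = 368.
One-sided p ≈ 0.0059, which is < 0.1, so reject H₀.
There is evidence that the true slope on market return is below -0.8403 % per unit, holding the other predictors fixed.

t = -2.528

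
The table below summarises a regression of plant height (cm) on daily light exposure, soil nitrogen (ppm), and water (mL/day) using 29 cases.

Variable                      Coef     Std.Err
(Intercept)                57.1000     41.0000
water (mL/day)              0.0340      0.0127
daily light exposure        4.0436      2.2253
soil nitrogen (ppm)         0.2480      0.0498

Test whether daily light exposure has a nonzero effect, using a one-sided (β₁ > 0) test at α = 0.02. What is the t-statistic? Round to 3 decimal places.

t = 1.817

Read off: b = 4.0436, SE = 2.2253 for daily light exposure.
H₀: β₁ = 0 vs H₁: β₁ > 0.
t = 4.0436 / 2.2253 = 1.817.
df = n − k − 1 = 29 − 3 − 1 = 25.
One-sided p ≈ 0.0406, which is ≥ 0.02, so fail to reject H₀.
The data do not give significant evidence that the true slope on daily light exposure is positive, holding the other predictors fixed.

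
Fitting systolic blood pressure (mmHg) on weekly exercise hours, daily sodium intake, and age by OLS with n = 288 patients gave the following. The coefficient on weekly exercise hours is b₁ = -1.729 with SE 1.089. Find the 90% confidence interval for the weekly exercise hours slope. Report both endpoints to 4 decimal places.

(-3.5261, 0.0681)

df = n − k − 1 = 288 − 3 − 1 = 284.
t* = t_{0.05, 284} = 1.650237.
Margin = t* × SE = 1.650237 × 1.089 = 1.797108.
CI: -1.729 ± 1.797108 → (-3.5261, 0.0681).
With 90% confidence, each one-unit increase in weekly exercise hours is associated with a change of between -3.5261 and 0.0681 mmHg in systolic blood pressure, holding the other predictors fixed.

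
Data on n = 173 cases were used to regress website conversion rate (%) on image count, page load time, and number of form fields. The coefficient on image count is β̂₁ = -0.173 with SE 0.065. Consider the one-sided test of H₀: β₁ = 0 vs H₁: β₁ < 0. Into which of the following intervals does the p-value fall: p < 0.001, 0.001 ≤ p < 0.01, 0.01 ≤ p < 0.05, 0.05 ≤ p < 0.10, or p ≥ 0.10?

t = -0.173 / 0.065 = -2.662.
df = n − k − 1 = 173 − 3 − 1 = 169.
One-sided p = P(T_{169} < t) ≈ 0.0043.
So 0.001 ≤ p < 0.01.

0.001 ≤ p < 0.01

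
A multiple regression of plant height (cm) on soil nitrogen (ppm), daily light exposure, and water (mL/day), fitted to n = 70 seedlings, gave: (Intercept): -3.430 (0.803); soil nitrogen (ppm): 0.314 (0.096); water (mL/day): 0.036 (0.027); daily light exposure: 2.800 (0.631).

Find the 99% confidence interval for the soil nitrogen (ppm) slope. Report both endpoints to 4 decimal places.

Read off: b = 0.314, SE = 0.096 for soil nitrogen (ppm).
df = n − k − 1 = 70 − 3 − 1 = 66.
t* = t_{0.005, 66} = 2.652394.
Margin = t* × SE = 2.652394 × 0.096 = 0.254630.
CI: 0.314 ± 0.254630 → (0.0594, 0.5686).

(0.0594, 0.5686)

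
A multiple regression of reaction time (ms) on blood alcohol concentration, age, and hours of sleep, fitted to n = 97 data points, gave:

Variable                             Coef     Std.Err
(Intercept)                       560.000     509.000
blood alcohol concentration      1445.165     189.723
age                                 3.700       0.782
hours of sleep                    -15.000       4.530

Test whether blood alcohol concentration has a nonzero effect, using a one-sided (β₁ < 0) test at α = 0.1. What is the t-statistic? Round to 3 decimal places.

t = 7.617

Read off: b = 1445.165, SE = 189.723 for blood alcohol concentration.
H₀: β₁ = 0 vs H₁: β₁ < 0.
t = 1445.165 / 189.723 = 7.617.
df = n − k − 1 = 97 − 3 − 1 = 93.
One-sided p ≈ 1.0000, which is ≥ 0.1, so fail to reject H₀.
The data do not give significant evidence that the true slope on blood alcohol concentration is negative, holding the other predictors fixed.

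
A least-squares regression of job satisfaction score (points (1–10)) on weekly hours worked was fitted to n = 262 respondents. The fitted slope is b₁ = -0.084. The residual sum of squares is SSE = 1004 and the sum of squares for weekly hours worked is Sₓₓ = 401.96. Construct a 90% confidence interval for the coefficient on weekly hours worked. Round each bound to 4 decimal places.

(-0.2458, 0.0778)

MSE = SSE/(n − 2) = 1004/260 = 3.86154.
SE(b₁) = √(MSE/Sₓₓ) = √(3.86154/401.96) = 0.0980141.
df = n − 2 = 260.
t* = t_{0.05, 260} = 1.650735.
Margin = t* × SE = 1.650735 × 0.0980141 = 0.161795.
CI: -0.084 ± 0.161795 → (-0.2458, 0.0778).
With 90% confidence, each one-unit increase in weekly hours worked is associated with a change of between -0.2458 and 0.0778 points (1–10) in job satisfaction score.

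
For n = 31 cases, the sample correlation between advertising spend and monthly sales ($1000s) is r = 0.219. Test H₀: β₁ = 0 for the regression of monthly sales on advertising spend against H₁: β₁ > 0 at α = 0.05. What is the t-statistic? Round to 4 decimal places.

t = r·√(n − 2)/√(1 − r²) = 0.219·√29/√0.952039 = 1.2087.
df = n − 2 = 29.
One-sided p ≈ 0.1183, which is ≥ 0.05, so fail to reject H₀.
The data do not give significant evidence of a linear association between advertising spend and monthly sales.

t = 1.2087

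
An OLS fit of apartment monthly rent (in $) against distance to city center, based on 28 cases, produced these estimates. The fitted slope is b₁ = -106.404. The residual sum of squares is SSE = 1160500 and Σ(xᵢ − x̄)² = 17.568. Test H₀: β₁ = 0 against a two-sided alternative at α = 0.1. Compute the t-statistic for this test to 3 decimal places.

MSE = SSE/(n − 2) = 1160500/26 = 44634.6.
SE(b₁) = √(MSE/Sₓₓ) = √(44634.6/17.568) = 50.4051.
t = -106.404 / 50.4051 = -2.111.
df = n − 2 = 26.
Two-sided p ≈ 0.0445, which is < 0.1, so reject H₀.
There is evidence that distance to city center is associated with apartment monthly rent.

t = -2.111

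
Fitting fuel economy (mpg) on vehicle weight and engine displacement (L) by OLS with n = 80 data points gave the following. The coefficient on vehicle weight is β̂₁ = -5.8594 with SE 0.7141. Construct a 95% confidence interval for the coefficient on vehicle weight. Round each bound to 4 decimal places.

(-7.2814, -4.4374)

df = n − k − 1 = 80 − 2 − 1 = 77.
t* = t_{0.025, 77} = 1.991254.
Margin = t* × SE = 1.991254 × 0.7141 = 1.421955.
CI: -5.8594 ± 1.421955 → (-7.2814, -4.4374).
With 95% confidence, each one-unit increase in vehicle weight is associated with a change of between -7.2814 and -4.4374 mpg in fuel economy, holding the other predictors fixed.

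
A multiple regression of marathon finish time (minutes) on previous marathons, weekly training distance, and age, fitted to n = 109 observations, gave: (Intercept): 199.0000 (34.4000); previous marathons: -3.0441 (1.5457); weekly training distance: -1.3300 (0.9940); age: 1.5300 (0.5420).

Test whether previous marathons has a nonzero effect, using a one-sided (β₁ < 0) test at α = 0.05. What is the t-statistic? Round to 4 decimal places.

t = -1.9694

Read off: b = -3.0441, SE = 1.5457 for previous marathons.
H₀: β₁ = 0 vs H₁: β₁ < 0.
t = -3.0441 / 1.5457 = -1.9694.
df = n − k − 1 = 109 − 3 − 1 = 105.
One-sided p ≈ 0.0258, which is < 0.05, so reject H₀.
There is evidence that the true slope on previous marathons is negative, holding the other predictors fixed.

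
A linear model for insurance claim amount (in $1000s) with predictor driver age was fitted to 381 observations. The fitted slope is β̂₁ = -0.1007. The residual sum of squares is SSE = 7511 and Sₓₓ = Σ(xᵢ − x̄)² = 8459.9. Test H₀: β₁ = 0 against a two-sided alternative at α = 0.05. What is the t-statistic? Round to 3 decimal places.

t = -2.081

MSE = SSE/(n − 2) = 7511/379 = 19.8179.
SE(β̂₁) = √(MSE/Sₓₓ) = √(19.8179/8459.9) = 0.0484001.
t = -0.1007 / 0.0484001 = -2.081.
df = n − 2 = 379.
Two-sided p ≈ 0.0381, which is < 0.05, so reject H₀.
There is evidence that driver age is associated with insurance claim amount.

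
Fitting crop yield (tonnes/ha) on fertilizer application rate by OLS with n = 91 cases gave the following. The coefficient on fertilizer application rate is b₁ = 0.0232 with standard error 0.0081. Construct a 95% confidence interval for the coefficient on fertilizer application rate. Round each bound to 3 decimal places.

df = n − 2 = 91 − 2 = 89.
t* = t_{0.025, 89} = 1.986979.
Margin = t* × SE = 1.986979 × 0.0081 = 0.01609.
CI: 0.0232 ± 0.01609 → (0.007, 0.039).
With 95% confidence, each one-unit increase in fertilizer application rate is associated with a change of between 0.007 and 0.039 tonnes/ha in crop yield.

(0.007, 0.039)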